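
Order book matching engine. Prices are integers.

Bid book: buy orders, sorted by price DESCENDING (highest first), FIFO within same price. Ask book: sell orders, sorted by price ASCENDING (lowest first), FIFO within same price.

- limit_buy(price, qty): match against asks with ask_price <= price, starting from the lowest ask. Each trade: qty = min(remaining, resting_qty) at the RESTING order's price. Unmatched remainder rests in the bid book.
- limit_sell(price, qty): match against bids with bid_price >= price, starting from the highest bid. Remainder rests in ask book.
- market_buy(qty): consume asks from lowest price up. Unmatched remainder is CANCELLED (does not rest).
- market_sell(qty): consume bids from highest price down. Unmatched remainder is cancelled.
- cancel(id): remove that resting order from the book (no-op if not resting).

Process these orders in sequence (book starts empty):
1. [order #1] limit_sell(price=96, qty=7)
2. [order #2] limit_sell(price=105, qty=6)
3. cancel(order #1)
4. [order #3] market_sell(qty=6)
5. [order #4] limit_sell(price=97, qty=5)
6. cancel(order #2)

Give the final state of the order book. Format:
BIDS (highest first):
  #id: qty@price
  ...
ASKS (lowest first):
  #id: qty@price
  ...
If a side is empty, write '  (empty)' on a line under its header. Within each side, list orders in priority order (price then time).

After op 1 [order #1] limit_sell(price=96, qty=7): fills=none; bids=[-] asks=[#1:7@96]
After op 2 [order #2] limit_sell(price=105, qty=6): fills=none; bids=[-] asks=[#1:7@96 #2:6@105]
After op 3 cancel(order #1): fills=none; bids=[-] asks=[#2:6@105]
After op 4 [order #3] market_sell(qty=6): fills=none; bids=[-] asks=[#2:6@105]
After op 5 [order #4] limit_sell(price=97, qty=5): fills=none; bids=[-] asks=[#4:5@97 #2:6@105]
After op 6 cancel(order #2): fills=none; bids=[-] asks=[#4:5@97]

Answer: BIDS (highest first):
  (empty)
ASKS (lowest first):
  #4: 5@97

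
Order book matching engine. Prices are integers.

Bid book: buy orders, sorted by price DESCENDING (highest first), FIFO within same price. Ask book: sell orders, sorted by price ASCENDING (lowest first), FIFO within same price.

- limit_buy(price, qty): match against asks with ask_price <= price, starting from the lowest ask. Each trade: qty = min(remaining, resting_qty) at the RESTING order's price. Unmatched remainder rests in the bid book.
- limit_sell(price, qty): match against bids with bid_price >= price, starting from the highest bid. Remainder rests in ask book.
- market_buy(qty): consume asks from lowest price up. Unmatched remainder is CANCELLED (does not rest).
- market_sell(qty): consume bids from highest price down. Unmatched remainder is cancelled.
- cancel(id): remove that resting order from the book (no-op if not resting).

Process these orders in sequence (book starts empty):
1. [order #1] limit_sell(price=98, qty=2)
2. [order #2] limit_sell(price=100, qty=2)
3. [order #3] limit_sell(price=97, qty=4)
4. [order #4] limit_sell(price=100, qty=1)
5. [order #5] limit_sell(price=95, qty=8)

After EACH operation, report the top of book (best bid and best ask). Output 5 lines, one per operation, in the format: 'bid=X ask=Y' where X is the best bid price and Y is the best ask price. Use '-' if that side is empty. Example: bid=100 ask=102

After op 1 [order #1] limit_sell(price=98, qty=2): fills=none; bids=[-] asks=[#1:2@98]
After op 2 [order #2] limit_sell(price=100, qty=2): fills=none; bids=[-] asks=[#1:2@98 #2:2@100]
After op 3 [order #3] limit_sell(price=97, qty=4): fills=none; bids=[-] asks=[#3:4@97 #1:2@98 #2:2@100]
After op 4 [order #4] limit_sell(price=100, qty=1): fills=none; bids=[-] asks=[#3:4@97 #1:2@98 #2:2@100 #4:1@100]
After op 5 [order #5] limit_sell(price=95, qty=8): fills=none; bids=[-] asks=[#5:8@95 #3:4@97 #1:2@98 #2:2@100 #4:1@100]

Answer: bid=- ask=98
bid=- ask=98
bid=- ask=97
bid=- ask=97
bid=- ask=95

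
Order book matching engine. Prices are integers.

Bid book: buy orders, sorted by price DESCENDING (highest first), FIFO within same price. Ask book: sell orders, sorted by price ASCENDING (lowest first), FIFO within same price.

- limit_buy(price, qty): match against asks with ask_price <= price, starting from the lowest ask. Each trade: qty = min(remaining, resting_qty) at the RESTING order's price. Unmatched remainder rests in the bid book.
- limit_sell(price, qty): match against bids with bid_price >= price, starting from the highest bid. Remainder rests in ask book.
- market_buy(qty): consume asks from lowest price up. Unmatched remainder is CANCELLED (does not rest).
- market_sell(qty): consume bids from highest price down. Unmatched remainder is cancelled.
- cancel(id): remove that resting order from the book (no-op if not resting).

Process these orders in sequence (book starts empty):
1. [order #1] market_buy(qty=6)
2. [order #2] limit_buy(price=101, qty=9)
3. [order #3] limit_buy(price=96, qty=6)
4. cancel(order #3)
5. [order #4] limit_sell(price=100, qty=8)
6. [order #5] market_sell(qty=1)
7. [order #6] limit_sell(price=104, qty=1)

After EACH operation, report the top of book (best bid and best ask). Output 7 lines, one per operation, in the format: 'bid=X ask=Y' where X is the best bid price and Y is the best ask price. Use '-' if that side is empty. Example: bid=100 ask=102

After op 1 [order #1] market_buy(qty=6): fills=none; bids=[-] asks=[-]
After op 2 [order #2] limit_buy(price=101, qty=9): fills=none; bids=[#2:9@101] asks=[-]
After op 3 [order #3] limit_buy(price=96, qty=6): fills=none; bids=[#2:9@101 #3:6@96] asks=[-]
After op 4 cancel(order #3): fills=none; bids=[#2:9@101] asks=[-]
After op 5 [order #4] limit_sell(price=100, qty=8): fills=#2x#4:8@101; bids=[#2:1@101] asks=[-]
After op 6 [order #5] market_sell(qty=1): fills=#2x#5:1@101; bids=[-] asks=[-]
After op 7 [order #6] limit_sell(price=104, qty=1): fills=none; bids=[-] asks=[#6:1@104]

Answer: bid=- ask=-
bid=101 ask=-
bid=101 ask=-
bid=101 ask=-
bid=101 ask=-
bid=- ask=-
bid=- ask=104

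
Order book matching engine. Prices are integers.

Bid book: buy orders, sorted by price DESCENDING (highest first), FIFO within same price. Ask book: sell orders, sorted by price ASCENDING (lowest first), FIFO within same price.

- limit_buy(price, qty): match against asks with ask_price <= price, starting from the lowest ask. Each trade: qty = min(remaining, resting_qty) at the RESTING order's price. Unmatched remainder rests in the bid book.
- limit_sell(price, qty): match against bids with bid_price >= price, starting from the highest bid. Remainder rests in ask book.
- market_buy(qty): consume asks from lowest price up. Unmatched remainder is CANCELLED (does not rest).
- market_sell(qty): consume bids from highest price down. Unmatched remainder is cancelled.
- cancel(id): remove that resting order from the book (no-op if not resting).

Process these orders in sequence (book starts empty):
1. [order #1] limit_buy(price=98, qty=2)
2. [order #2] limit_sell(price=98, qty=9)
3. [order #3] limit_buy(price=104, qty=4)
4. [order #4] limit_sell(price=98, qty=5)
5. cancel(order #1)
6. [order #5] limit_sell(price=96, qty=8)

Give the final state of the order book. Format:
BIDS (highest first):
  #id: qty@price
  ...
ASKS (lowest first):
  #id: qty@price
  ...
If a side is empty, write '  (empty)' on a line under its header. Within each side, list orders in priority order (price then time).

Answer: BIDS (highest first):
  (empty)
ASKS (lowest first):
  #5: 8@96
  #2: 3@98
  #4: 5@98

Derivation:
After op 1 [order #1] limit_buy(price=98, qty=2): fills=none; bids=[#1:2@98] asks=[-]
After op 2 [order #2] limit_sell(price=98, qty=9): fills=#1x#2:2@98; bids=[-] asks=[#2:7@98]
After op 3 [order #3] limit_buy(price=104, qty=4): fills=#3x#2:4@98; bids=[-] asks=[#2:3@98]
After op 4 [order #4] limit_sell(price=98, qty=5): fills=none; bids=[-] asks=[#2:3@98 #4:5@98]
After op 5 cancel(order #1): fills=none; bids=[-] asks=[#2:3@98 #4:5@98]
After op 6 [order #5] limit_sell(price=96, qty=8): fills=none; bids=[-] asks=[#5:8@96 #2:3@98 #4:5@98]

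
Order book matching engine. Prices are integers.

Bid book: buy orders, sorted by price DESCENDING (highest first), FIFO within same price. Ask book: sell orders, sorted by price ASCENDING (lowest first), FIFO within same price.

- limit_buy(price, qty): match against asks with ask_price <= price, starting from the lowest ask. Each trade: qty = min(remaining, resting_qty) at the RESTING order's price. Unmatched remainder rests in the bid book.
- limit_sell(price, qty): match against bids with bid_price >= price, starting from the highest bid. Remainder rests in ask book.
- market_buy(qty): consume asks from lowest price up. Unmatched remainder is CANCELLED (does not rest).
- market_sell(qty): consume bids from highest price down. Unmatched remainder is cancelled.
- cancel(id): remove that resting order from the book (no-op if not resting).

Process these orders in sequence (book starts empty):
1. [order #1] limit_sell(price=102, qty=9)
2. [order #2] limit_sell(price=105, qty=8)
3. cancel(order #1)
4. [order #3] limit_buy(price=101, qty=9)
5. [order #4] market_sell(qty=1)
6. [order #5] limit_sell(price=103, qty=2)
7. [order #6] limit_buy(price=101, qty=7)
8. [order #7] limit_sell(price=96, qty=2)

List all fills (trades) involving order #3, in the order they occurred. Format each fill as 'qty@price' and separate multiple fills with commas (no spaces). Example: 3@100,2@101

After op 1 [order #1] limit_sell(price=102, qty=9): fills=none; bids=[-] asks=[#1:9@102]
After op 2 [order #2] limit_sell(price=105, qty=8): fills=none; bids=[-] asks=[#1:9@102 #2:8@105]
After op 3 cancel(order #1): fills=none; bids=[-] asks=[#2:8@105]
After op 4 [order #3] limit_buy(price=101, qty=9): fills=none; bids=[#3:9@101] asks=[#2:8@105]
After op 5 [order #4] market_sell(qty=1): fills=#3x#4:1@101; bids=[#3:8@101] asks=[#2:8@105]
After op 6 [order #5] limit_sell(price=103, qty=2): fills=none; bids=[#3:8@101] asks=[#5:2@103 #2:8@105]
After op 7 [order #6] limit_buy(price=101, qty=7): fills=none; bids=[#3:8@101 #6:7@101] asks=[#5:2@103 #2:8@105]
After op 8 [order #7] limit_sell(price=96, qty=2): fills=#3x#7:2@101; bids=[#3:6@101 #6:7@101] asks=[#5:2@103 #2:8@105]

Answer: 1@101,2@101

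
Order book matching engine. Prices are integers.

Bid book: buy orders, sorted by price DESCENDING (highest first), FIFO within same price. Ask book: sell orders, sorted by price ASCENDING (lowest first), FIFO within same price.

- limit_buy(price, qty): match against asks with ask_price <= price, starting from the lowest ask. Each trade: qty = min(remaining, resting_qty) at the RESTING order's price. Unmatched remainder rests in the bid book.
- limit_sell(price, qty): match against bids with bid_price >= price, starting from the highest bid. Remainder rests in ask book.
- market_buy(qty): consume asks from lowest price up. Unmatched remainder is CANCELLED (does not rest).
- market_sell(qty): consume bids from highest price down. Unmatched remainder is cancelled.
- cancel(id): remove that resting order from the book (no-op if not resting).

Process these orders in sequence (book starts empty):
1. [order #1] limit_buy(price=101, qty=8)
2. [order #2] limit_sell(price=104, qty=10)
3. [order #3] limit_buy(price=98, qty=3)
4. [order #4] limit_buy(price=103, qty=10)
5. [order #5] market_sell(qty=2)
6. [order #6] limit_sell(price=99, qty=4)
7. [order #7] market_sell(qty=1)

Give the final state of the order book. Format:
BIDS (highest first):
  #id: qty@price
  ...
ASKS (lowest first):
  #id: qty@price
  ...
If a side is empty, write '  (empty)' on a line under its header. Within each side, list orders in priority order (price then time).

After op 1 [order #1] limit_buy(price=101, qty=8): fills=none; bids=[#1:8@101] asks=[-]
After op 2 [order #2] limit_sell(price=104, qty=10): fills=none; bids=[#1:8@101] asks=[#2:10@104]
After op 3 [order #3] limit_buy(price=98, qty=3): fills=none; bids=[#1:8@101 #3:3@98] asks=[#2:10@104]
After op 4 [order #4] limit_buy(price=103, qty=10): fills=none; bids=[#4:10@103 #1:8@101 #3:3@98] asks=[#2:10@104]
After op 5 [order #5] market_sell(qty=2): fills=#4x#5:2@103; bids=[#4:8@103 #1:8@101 #3:3@98] asks=[#2:10@104]
After op 6 [order #6] limit_sell(price=99, qty=4): fills=#4x#6:4@103; bids=[#4:4@103 #1:8@101 #3:3@98] asks=[#2:10@104]
After op 7 [order #7] market_sell(qty=1): fills=#4x#7:1@103; bids=[#4:3@103 #1:8@101 #3:3@98] asks=[#2:10@104]

Answer: BIDS (highest first):
  #4: 3@103
  #1: 8@101
  #3: 3@98
ASKS (lowest first):
  #2: 10@104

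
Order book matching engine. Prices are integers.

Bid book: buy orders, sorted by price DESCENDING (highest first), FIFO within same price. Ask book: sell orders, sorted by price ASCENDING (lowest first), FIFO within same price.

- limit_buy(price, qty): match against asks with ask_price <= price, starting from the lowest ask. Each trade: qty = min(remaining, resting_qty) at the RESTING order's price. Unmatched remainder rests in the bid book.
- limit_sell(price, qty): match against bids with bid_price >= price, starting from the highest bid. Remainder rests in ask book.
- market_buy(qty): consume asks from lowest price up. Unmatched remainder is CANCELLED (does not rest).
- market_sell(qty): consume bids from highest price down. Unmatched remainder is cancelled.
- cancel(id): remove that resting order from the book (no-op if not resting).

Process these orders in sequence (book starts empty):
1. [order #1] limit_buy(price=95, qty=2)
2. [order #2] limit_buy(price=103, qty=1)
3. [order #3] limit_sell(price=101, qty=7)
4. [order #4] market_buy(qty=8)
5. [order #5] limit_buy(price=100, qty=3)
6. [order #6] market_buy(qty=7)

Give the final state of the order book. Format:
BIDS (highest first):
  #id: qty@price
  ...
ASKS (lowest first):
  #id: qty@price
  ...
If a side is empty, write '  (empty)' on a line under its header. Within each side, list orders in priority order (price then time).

Answer: BIDS (highest first):
  #5: 3@100
  #1: 2@95
ASKS (lowest first):
  (empty)

Derivation:
After op 1 [order #1] limit_buy(price=95, qty=2): fills=none; bids=[#1:2@95] asks=[-]
After op 2 [order #2] limit_buy(price=103, qty=1): fills=none; bids=[#2:1@103 #1:2@95] asks=[-]
After op 3 [order #3] limit_sell(price=101, qty=7): fills=#2x#3:1@103; bids=[#1:2@95] asks=[#3:6@101]
After op 4 [order #4] market_buy(qty=8): fills=#4x#3:6@101; bids=[#1:2@95] asks=[-]
After op 5 [order #5] limit_buy(price=100, qty=3): fills=none; bids=[#5:3@100 #1:2@95] asks=[-]
After op 6 [order #6] market_buy(qty=7): fills=none; bids=[#5:3@100 #1:2@95] asks=[-]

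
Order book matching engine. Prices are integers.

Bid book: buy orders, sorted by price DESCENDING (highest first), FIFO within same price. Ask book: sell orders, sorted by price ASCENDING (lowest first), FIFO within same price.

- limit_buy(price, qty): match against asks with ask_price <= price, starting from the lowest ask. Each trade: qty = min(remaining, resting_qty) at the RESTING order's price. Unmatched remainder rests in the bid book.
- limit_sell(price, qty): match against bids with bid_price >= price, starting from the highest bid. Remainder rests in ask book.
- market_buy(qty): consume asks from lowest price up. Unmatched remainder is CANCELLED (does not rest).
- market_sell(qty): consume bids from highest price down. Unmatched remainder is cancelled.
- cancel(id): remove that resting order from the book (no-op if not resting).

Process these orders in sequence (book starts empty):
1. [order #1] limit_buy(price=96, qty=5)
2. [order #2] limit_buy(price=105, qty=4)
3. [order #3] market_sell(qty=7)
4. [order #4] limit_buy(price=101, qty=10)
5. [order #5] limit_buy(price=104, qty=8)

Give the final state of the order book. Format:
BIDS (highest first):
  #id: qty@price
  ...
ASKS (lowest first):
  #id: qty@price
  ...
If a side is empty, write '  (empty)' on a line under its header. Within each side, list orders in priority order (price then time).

Answer: BIDS (highest first):
  #5: 8@104
  #4: 10@101
  #1: 2@96
ASKS (lowest first):
  (empty)

Derivation:
After op 1 [order #1] limit_buy(price=96, qty=5): fills=none; bids=[#1:5@96] asks=[-]
After op 2 [order #2] limit_buy(price=105, qty=4): fills=none; bids=[#2:4@105 #1:5@96] asks=[-]
After op 3 [order #3] market_sell(qty=7): fills=#2x#3:4@105 #1x#3:3@96; bids=[#1:2@96] asks=[-]
After op 4 [order #4] limit_buy(price=101, qty=10): fills=none; bids=[#4:10@101 #1:2@96] asks=[-]
After op 5 [order #5] limit_buy(price=104, qty=8): fills=none; bids=[#5:8@104 #4:10@101 #1:2@96] asks=[-]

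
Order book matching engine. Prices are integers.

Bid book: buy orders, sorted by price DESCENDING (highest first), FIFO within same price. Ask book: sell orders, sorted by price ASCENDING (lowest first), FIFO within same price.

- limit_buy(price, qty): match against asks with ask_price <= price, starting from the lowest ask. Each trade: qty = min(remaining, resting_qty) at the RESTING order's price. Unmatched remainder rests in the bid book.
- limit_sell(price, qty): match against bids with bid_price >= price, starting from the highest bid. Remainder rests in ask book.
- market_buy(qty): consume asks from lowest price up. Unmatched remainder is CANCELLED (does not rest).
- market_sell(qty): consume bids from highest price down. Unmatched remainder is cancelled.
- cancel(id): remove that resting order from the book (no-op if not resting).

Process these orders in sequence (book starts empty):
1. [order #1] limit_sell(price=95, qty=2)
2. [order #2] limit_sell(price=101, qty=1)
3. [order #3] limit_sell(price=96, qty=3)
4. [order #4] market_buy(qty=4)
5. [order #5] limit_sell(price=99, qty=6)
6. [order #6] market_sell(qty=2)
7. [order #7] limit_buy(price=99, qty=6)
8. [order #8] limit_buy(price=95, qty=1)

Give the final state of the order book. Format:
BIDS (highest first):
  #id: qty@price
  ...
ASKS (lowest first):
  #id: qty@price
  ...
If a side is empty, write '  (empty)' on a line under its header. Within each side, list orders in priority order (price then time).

Answer: BIDS (highest first):
  #8: 1@95
ASKS (lowest first):
  #5: 1@99
  #2: 1@101

Derivation:
After op 1 [order #1] limit_sell(price=95, qty=2): fills=none; bids=[-] asks=[#1:2@95]
After op 2 [order #2] limit_sell(price=101, qty=1): fills=none; bids=[-] asks=[#1:2@95 #2:1@101]
After op 3 [order #3] limit_sell(price=96, qty=3): fills=none; bids=[-] asks=[#1:2@95 #3:3@96 #2:1@101]
After op 4 [order #4] market_buy(qty=4): fills=#4x#1:2@95 #4x#3:2@96; bids=[-] asks=[#3:1@96 #2:1@101]
After op 5 [order #5] limit_sell(price=99, qty=6): fills=none; bids=[-] asks=[#3:1@96 #5:6@99 #2:1@101]
After op 6 [order #6] market_sell(qty=2): fills=none; bids=[-] asks=[#3:1@96 #5:6@99 #2:1@101]
After op 7 [order #7] limit_buy(price=99, qty=6): fills=#7x#3:1@96 #7x#5:5@99; bids=[-] asks=[#5:1@99 #2:1@101]
After op 8 [order #8] limit_buy(price=95, qty=1): fills=none; bids=[#8:1@95] asks=[#5:1@99 #2:1@101]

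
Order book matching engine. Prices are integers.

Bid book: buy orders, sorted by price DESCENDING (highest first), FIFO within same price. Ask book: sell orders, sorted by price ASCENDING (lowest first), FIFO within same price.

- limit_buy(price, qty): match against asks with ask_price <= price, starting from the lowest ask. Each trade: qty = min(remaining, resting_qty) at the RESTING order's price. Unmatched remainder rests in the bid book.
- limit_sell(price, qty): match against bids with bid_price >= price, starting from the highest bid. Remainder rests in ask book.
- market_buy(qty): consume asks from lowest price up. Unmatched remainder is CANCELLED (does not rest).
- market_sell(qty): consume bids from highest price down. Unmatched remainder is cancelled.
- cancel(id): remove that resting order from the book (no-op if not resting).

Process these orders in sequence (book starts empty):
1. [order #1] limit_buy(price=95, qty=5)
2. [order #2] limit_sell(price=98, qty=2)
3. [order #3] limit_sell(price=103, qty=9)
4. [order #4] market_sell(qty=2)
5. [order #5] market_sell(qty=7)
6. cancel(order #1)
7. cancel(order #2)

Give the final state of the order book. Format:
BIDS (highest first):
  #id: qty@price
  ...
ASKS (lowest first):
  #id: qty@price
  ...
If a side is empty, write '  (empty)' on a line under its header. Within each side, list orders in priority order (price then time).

After op 1 [order #1] limit_buy(price=95, qty=5): fills=none; bids=[#1:5@95] asks=[-]
After op 2 [order #2] limit_sell(price=98, qty=2): fills=none; bids=[#1:5@95] asks=[#2:2@98]
After op 3 [order #3] limit_sell(price=103, qty=9): fills=none; bids=[#1:5@95] asks=[#2:2@98 #3:9@103]
After op 4 [order #4] market_sell(qty=2): fills=#1x#4:2@95; bids=[#1:3@95] asks=[#2:2@98 #3:9@103]
After op 5 [order #5] market_sell(qty=7): fills=#1x#5:3@95; bids=[-] asks=[#2:2@98 #3:9@103]
After op 6 cancel(order #1): fills=none; bids=[-] asks=[#2:2@98 #3:9@103]
After op 7 cancel(order #2): fills=none; bids=[-] asks=[#3:9@103]

Answer: BIDS (highest first):
  (empty)
ASKS (lowest first):
  #3: 9@103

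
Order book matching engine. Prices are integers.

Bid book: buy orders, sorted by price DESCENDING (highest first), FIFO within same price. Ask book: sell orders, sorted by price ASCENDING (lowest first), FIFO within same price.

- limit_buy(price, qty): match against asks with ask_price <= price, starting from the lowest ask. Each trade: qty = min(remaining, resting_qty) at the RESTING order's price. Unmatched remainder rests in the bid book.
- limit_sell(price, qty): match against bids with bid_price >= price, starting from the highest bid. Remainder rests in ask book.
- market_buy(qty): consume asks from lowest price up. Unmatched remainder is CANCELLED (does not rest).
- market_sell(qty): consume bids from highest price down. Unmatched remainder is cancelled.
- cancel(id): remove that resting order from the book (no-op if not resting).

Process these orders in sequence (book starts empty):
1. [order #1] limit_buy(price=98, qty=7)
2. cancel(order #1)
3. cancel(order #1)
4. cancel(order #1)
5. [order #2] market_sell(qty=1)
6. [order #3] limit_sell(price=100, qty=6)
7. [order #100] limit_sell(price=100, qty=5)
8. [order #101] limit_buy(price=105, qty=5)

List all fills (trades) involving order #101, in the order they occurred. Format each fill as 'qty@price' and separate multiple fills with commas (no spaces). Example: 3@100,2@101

After op 1 [order #1] limit_buy(price=98, qty=7): fills=none; bids=[#1:7@98] asks=[-]
After op 2 cancel(order #1): fills=none; bids=[-] asks=[-]
After op 3 cancel(order #1): fills=none; bids=[-] asks=[-]
After op 4 cancel(order #1): fills=none; bids=[-] asks=[-]
After op 5 [order #2] market_sell(qty=1): fills=none; bids=[-] asks=[-]
After op 6 [order #3] limit_sell(price=100, qty=6): fills=none; bids=[-] asks=[#3:6@100]
After op 7 [order #100] limit_sell(price=100, qty=5): fills=none; bids=[-] asks=[#3:6@100 #100:5@100]
After op 8 [order #101] limit_buy(price=105, qty=5): fills=#101x#3:5@100; bids=[-] asks=[#3:1@100 #100:5@100]

Answer: 5@100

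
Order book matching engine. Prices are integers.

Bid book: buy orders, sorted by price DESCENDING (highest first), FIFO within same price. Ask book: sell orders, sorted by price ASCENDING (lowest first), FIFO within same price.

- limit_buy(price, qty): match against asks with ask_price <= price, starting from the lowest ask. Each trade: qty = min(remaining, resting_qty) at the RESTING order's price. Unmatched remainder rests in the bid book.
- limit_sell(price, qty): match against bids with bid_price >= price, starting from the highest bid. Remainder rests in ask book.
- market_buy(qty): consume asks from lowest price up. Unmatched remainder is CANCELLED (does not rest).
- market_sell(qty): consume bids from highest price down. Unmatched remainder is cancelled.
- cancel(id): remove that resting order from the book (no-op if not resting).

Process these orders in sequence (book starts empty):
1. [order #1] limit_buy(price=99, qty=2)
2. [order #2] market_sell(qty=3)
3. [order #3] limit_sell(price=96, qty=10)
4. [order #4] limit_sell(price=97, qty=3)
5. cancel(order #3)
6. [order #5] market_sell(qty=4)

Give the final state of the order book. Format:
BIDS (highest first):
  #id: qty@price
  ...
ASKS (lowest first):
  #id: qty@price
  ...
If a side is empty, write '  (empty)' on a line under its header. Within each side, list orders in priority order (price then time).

Answer: BIDS (highest first):
  (empty)
ASKS (lowest first):
  #4: 3@97

Derivation:
After op 1 [order #1] limit_buy(price=99, qty=2): fills=none; bids=[#1:2@99] asks=[-]
After op 2 [order #2] market_sell(qty=3): fills=#1x#2:2@99; bids=[-] asks=[-]
After op 3 [order #3] limit_sell(price=96, qty=10): fills=none; bids=[-] asks=[#3:10@96]
After op 4 [order #4] limit_sell(price=97, qty=3): fills=none; bids=[-] asks=[#3:10@96 #4:3@97]
After op 5 cancel(order #3): fills=none; bids=[-] asks=[#4:3@97]
After op 6 [order #5] market_sell(qty=4): fills=none; bids=[-] asks=[#4:3@97]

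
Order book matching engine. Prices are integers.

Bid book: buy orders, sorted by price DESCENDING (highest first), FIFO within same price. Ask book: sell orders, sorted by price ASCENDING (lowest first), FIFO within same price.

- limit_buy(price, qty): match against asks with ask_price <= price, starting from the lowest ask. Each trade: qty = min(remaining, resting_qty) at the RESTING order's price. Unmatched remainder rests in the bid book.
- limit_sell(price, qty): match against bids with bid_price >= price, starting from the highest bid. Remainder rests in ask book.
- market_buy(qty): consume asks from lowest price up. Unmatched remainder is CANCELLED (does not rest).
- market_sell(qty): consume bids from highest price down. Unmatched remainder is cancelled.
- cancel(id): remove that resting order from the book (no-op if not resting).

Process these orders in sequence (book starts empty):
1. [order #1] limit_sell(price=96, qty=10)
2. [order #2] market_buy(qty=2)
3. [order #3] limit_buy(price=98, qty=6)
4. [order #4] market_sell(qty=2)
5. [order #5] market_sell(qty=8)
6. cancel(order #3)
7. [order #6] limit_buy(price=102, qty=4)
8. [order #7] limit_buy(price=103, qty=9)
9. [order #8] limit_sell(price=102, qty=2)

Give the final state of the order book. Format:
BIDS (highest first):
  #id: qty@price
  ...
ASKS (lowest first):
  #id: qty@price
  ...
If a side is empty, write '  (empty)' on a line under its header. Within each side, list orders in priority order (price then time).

Answer: BIDS (highest first):
  #7: 7@103
  #6: 2@102
ASKS (lowest first):
  (empty)

Derivation:
After op 1 [order #1] limit_sell(price=96, qty=10): fills=none; bids=[-] asks=[#1:10@96]
After op 2 [order #2] market_buy(qty=2): fills=#2x#1:2@96; bids=[-] asks=[#1:8@96]
After op 3 [order #3] limit_buy(price=98, qty=6): fills=#3x#1:6@96; bids=[-] asks=[#1:2@96]
After op 4 [order #4] market_sell(qty=2): fills=none; bids=[-] asks=[#1:2@96]
After op 5 [order #5] market_sell(qty=8): fills=none; bids=[-] asks=[#1:2@96]
After op 6 cancel(order #3): fills=none; bids=[-] asks=[#1:2@96]
After op 7 [order #6] limit_buy(price=102, qty=4): fills=#6x#1:2@96; bids=[#6:2@102] asks=[-]
After op 8 [order #7] limit_buy(price=103, qty=9): fills=none; bids=[#7:9@103 #6:2@102] asks=[-]
After op 9 [order #8] limit_sell(price=102, qty=2): fills=#7x#8:2@103; bids=[#7:7@103 #6:2@102] asks=[-]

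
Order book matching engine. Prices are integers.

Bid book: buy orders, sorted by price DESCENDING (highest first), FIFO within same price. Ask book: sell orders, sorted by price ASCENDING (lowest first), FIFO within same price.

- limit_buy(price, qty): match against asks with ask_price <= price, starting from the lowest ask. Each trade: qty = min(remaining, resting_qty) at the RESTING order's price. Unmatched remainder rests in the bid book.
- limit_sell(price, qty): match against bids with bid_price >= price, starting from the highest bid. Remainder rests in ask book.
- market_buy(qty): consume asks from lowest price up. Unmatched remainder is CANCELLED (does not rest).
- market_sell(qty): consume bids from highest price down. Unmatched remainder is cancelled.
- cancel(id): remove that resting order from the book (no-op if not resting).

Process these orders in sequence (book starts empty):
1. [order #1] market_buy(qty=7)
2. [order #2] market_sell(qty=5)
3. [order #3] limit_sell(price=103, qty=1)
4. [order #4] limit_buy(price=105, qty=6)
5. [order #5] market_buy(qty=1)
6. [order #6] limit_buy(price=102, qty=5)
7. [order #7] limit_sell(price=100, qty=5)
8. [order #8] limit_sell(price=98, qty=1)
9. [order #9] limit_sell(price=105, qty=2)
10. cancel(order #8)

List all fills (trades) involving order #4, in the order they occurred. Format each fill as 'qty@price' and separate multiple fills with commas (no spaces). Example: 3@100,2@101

After op 1 [order #1] market_buy(qty=7): fills=none; bids=[-] asks=[-]
After op 2 [order #2] market_sell(qty=5): fills=none; bids=[-] asks=[-]
After op 3 [order #3] limit_sell(price=103, qty=1): fills=none; bids=[-] asks=[#3:1@103]
After op 4 [order #4] limit_buy(price=105, qty=6): fills=#4x#3:1@103; bids=[#4:5@105] asks=[-]
After op 5 [order #5] market_buy(qty=1): fills=none; bids=[#4:5@105] asks=[-]
After op 6 [order #6] limit_buy(price=102, qty=5): fills=none; bids=[#4:5@105 #6:5@102] asks=[-]
After op 7 [order #7] limit_sell(price=100, qty=5): fills=#4x#7:5@105; bids=[#6:5@102] asks=[-]
After op 8 [order #8] limit_sell(price=98, qty=1): fills=#6x#8:1@102; bids=[#6:4@102] asks=[-]
After op 9 [order #9] limit_sell(price=105, qty=2): fills=none; bids=[#6:4@102] asks=[#9:2@105]
After op 10 cancel(order #8): fills=none; bids=[#6:4@102] asks=[#9:2@105]

Answer: 1@103,5@105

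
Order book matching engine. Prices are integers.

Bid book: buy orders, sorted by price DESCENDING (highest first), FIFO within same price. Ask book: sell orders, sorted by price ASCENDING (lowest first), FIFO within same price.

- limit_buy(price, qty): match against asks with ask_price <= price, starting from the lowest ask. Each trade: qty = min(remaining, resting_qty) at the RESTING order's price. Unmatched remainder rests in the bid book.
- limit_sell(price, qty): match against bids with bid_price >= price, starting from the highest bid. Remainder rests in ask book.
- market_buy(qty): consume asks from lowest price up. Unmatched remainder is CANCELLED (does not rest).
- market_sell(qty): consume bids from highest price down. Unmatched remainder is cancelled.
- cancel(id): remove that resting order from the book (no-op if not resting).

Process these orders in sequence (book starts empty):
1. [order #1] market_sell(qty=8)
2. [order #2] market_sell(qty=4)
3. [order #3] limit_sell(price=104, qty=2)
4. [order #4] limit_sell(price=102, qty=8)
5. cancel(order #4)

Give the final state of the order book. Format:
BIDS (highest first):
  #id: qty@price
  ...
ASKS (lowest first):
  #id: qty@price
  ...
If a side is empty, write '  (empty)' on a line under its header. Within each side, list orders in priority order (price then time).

After op 1 [order #1] market_sell(qty=8): fills=none; bids=[-] asks=[-]
After op 2 [order #2] market_sell(qty=4): fills=none; bids=[-] asks=[-]
After op 3 [order #3] limit_sell(price=104, qty=2): fills=none; bids=[-] asks=[#3:2@104]
After op 4 [order #4] limit_sell(price=102, qty=8): fills=none; bids=[-] asks=[#4:8@102 #3:2@104]
After op 5 cancel(order #4): fills=none; bids=[-] asks=[#3:2@104]

Answer: BIDS (highest first):
  (empty)
ASKS (lowest first):
  #3: 2@104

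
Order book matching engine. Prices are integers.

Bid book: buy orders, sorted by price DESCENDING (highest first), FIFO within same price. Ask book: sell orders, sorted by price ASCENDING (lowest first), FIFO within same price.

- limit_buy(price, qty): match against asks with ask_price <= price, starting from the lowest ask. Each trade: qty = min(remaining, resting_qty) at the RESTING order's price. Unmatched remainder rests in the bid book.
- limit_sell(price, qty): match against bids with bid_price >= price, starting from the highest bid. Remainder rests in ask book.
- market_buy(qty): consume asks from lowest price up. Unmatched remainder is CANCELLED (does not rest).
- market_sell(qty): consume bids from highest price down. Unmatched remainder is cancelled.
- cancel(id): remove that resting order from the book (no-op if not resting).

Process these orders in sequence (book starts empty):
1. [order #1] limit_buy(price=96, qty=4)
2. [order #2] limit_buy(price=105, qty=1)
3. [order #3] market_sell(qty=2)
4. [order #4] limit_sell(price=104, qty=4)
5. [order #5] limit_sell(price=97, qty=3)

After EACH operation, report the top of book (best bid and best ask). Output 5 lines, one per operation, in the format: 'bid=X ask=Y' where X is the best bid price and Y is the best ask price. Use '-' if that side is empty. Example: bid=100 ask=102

Answer: bid=96 ask=-
bid=105 ask=-
bid=96 ask=-
bid=96 ask=104
bid=96 ask=97

Derivation:
After op 1 [order #1] limit_buy(price=96, qty=4): fills=none; bids=[#1:4@96] asks=[-]
After op 2 [order #2] limit_buy(price=105, qty=1): fills=none; bids=[#2:1@105 #1:4@96] asks=[-]
After op 3 [order #3] market_sell(qty=2): fills=#2x#3:1@105 #1x#3:1@96; bids=[#1:3@96] asks=[-]
After op 4 [order #4] limit_sell(price=104, qty=4): fills=none; bids=[#1:3@96] asks=[#4:4@104]
After op 5 [order #5] limit_sell(price=97, qty=3): fills=none; bids=[#1:3@96] asks=[#5:3@97 #4:4@104]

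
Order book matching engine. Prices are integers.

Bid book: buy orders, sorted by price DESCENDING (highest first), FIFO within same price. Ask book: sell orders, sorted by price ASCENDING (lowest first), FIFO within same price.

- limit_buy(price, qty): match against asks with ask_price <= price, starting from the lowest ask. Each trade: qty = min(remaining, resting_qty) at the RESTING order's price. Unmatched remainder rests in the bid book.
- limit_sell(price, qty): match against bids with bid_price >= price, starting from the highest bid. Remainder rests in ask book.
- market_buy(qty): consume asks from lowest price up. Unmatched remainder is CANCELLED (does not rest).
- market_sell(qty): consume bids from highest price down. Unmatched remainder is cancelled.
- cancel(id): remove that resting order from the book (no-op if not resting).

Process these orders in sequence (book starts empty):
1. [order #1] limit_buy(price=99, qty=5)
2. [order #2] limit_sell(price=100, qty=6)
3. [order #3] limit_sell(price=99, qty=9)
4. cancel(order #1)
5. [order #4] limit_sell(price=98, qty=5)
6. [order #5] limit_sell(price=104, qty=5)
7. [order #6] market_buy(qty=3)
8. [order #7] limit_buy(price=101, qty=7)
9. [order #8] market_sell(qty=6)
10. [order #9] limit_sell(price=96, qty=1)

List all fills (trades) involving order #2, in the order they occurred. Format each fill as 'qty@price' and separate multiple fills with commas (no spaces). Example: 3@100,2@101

Answer: 1@100

Derivation:
After op 1 [order #1] limit_buy(price=99, qty=5): fills=none; bids=[#1:5@99] asks=[-]
After op 2 [order #2] limit_sell(price=100, qty=6): fills=none; bids=[#1:5@99] asks=[#2:6@100]
After op 3 [order #3] limit_sell(price=99, qty=9): fills=#1x#3:5@99; bids=[-] asks=[#3:4@99 #2:6@100]
After op 4 cancel(order #1): fills=none; bids=[-] asks=[#3:4@99 #2:6@100]
After op 5 [order #4] limit_sell(price=98, qty=5): fills=none; bids=[-] asks=[#4:5@98 #3:4@99 #2:6@100]
After op 6 [order #5] limit_sell(price=104, qty=5): fills=none; bids=[-] asks=[#4:5@98 #3:4@99 #2:6@100 #5:5@104]
After op 7 [order #6] market_buy(qty=3): fills=#6x#4:3@98; bids=[-] asks=[#4:2@98 #3:4@99 #2:6@100 #5:5@104]
After op 8 [order #7] limit_buy(price=101, qty=7): fills=#7x#4:2@98 #7x#3:4@99 #7x#2:1@100; bids=[-] asks=[#2:5@100 #5:5@104]
After op 9 [order #8] market_sell(qty=6): fills=none; bids=[-] asks=[#2:5@100 #5:5@104]
After op 10 [order #9] limit_sell(price=96, qty=1): fills=none; bids=[-] asks=[#9:1@96 #2:5@100 #5:5@104]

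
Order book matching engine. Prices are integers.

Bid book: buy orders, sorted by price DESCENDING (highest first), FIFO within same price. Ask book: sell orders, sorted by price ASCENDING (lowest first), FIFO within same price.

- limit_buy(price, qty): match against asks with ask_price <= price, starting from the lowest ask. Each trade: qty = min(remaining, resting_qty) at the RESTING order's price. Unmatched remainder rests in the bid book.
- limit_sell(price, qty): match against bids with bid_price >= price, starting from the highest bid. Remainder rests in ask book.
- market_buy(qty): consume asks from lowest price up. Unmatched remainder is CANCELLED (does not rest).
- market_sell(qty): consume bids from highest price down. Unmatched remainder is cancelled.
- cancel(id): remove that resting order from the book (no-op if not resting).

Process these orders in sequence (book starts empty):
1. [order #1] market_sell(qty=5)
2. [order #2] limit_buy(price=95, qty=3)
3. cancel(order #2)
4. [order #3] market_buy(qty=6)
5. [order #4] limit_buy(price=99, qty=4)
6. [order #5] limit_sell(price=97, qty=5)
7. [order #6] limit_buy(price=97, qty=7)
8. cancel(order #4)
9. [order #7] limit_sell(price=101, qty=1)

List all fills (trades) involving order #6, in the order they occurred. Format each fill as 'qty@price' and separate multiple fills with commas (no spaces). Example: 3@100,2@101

Answer: 1@97

Derivation:
After op 1 [order #1] market_sell(qty=5): fills=none; bids=[-] asks=[-]
After op 2 [order #2] limit_buy(price=95, qty=3): fills=none; bids=[#2:3@95] asks=[-]
After op 3 cancel(order #2): fills=none; bids=[-] asks=[-]
After op 4 [order #3] market_buy(qty=6): fills=none; bids=[-] asks=[-]
After op 5 [order #4] limit_buy(price=99, qty=4): fills=none; bids=[#4:4@99] asks=[-]
After op 6 [order #5] limit_sell(price=97, qty=5): fills=#4x#5:4@99; bids=[-] asks=[#5:1@97]
After op 7 [order #6] limit_buy(price=97, qty=7): fills=#6x#5:1@97; bids=[#6:6@97] asks=[-]
After op 8 cancel(order #4): fills=none; bids=[#6:6@97] asks=[-]
After op 9 [order #7] limit_sell(price=101, qty=1): fills=none; bids=[#6:6@97] asks=[#7:1@101]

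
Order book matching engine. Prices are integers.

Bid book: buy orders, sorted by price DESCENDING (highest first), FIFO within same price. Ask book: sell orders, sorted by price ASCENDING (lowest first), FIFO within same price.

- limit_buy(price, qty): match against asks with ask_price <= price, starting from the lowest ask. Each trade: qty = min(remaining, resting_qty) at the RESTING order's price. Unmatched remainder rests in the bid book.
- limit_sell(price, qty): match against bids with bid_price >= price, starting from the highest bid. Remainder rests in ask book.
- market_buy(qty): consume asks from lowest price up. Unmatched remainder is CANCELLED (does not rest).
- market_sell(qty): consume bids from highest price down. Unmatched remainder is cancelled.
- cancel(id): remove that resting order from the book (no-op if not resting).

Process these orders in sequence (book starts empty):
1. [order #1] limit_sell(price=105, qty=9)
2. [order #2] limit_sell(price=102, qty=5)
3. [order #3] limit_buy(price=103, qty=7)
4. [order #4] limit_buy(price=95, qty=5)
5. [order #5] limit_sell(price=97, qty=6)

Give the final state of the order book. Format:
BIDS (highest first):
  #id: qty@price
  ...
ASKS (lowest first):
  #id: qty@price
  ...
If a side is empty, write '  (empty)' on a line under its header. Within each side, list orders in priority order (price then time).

Answer: BIDS (highest first):
  #4: 5@95
ASKS (lowest first):
  #5: 4@97
  #1: 9@105

Derivation:
After op 1 [order #1] limit_sell(price=105, qty=9): fills=none; bids=[-] asks=[#1:9@105]
After op 2 [order #2] limit_sell(price=102, qty=5): fills=none; bids=[-] asks=[#2:5@102 #1:9@105]
After op 3 [order #3] limit_buy(price=103, qty=7): fills=#3x#2:5@102; bids=[#3:2@103] asks=[#1:9@105]
After op 4 [order #4] limit_buy(price=95, qty=5): fills=none; bids=[#3:2@103 #4:5@95] asks=[#1:9@105]
After op 5 [order #5] limit_sell(price=97, qty=6): fills=#3x#5:2@103; bids=[#4:5@95] asks=[#5:4@97 #1:9@105]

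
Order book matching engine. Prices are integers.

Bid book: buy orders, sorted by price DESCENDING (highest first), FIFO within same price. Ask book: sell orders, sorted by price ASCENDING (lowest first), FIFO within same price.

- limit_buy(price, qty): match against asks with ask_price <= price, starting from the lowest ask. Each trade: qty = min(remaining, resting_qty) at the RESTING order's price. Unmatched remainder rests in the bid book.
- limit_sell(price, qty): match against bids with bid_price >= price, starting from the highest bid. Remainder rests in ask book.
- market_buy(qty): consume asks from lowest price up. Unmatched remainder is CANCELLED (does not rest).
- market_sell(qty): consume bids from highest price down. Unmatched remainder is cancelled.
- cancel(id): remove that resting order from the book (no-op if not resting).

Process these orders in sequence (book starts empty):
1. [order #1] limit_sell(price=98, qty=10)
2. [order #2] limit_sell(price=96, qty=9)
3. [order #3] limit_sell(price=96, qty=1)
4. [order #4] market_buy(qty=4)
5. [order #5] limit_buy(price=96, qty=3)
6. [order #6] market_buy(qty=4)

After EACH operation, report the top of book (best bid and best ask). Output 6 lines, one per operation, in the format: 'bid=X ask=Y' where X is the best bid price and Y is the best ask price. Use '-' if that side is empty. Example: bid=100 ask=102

Answer: bid=- ask=98
bid=- ask=96
bid=- ask=96
bid=- ask=96
bid=- ask=96
bid=- ask=98

Derivation:
After op 1 [order #1] limit_sell(price=98, qty=10): fills=none; bids=[-] asks=[#1:10@98]
After op 2 [order #2] limit_sell(price=96, qty=9): fills=none; bids=[-] asks=[#2:9@96 #1:10@98]
After op 3 [order #3] limit_sell(price=96, qty=1): fills=none; bids=[-] asks=[#2:9@96 #3:1@96 #1:10@98]
After op 4 [order #4] market_buy(qty=4): fills=#4x#2:4@96; bids=[-] asks=[#2:5@96 #3:1@96 #1:10@98]
After op 5 [order #5] limit_buy(price=96, qty=3): fills=#5x#2:3@96; bids=[-] asks=[#2:2@96 #3:1@96 #1:10@98]
After op 6 [order #6] market_buy(qty=4): fills=#6x#2:2@96 #6x#3:1@96 #6x#1:1@98; bids=[-] asks=[#1:9@98]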